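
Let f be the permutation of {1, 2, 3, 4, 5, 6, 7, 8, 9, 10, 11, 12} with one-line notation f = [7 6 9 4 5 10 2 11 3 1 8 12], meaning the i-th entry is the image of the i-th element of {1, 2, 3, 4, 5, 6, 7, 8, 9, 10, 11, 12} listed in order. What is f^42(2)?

Tracing 2 → 6 → … returns to 2 after 5 steps, so 2 lies in a 5-cycle (1 7 2 6 10).
Since the cycle has length 5, f^42 acts on it the same as f^2 (42 mod 5 = 2).
Stepping 2 places around the cycle: 2 → 6 → 10.

10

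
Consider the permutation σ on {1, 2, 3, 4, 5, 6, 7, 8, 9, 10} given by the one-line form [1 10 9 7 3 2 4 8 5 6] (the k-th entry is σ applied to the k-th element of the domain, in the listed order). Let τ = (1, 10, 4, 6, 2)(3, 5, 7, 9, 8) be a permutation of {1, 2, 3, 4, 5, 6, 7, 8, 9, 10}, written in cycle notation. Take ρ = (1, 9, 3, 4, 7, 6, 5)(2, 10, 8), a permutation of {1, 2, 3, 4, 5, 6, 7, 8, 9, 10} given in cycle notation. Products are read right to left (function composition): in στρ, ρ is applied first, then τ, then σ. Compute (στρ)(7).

10

Chase 7: ρ(7) = 6; τ(6) = 2; σ(2) = 10. Hence (στρ)(7) = 10.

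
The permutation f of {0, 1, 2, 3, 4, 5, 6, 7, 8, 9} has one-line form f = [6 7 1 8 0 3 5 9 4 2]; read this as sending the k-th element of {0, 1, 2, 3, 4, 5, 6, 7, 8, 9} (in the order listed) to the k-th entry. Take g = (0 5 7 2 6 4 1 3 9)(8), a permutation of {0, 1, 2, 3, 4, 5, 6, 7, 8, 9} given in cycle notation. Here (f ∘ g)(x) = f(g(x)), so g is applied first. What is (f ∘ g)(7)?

First apply g: g(7) = 2, then f(2) = 1. Thus (f ∘ g)(7) = 1.

1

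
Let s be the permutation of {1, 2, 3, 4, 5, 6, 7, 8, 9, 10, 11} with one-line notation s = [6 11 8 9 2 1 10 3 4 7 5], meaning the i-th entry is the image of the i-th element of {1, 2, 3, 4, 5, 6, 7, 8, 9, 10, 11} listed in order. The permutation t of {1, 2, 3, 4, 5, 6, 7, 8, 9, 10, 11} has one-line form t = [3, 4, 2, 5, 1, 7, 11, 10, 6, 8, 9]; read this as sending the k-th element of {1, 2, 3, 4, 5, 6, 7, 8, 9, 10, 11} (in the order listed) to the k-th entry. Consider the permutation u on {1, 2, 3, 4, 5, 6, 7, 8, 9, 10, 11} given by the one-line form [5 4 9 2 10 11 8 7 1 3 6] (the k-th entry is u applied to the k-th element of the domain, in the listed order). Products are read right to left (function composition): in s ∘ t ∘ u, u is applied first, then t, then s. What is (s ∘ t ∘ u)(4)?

Chase 4: u(4) = 2; t(2) = 4; s(4) = 9. Hence (s ∘ t ∘ u)(4) = 9.

9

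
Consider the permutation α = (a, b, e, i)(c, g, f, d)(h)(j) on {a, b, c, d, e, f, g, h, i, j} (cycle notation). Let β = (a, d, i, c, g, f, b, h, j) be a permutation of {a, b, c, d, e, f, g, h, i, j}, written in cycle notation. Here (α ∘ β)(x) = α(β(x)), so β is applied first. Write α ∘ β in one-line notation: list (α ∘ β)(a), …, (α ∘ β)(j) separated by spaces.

Chase each element through β then α: a → d → c; b → h → h; c → g → f; d → i → a; e → e → i; f → b → e; g → f → d; h → j → j; i → c → g; j → a → b.
So α ∘ β in one-line form is c h f a i e d j g b.

c h f a i e d j g b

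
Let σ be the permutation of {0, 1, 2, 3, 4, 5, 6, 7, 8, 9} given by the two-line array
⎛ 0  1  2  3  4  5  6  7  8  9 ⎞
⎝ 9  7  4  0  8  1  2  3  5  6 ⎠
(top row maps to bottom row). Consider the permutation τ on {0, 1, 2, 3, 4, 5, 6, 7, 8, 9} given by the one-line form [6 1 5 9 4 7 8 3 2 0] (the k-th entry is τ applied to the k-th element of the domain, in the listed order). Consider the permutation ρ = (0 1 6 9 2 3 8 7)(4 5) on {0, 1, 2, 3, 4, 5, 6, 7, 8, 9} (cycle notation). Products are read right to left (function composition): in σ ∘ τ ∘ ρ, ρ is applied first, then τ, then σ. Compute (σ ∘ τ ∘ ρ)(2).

Chase 2: ρ(2) = 3; τ(3) = 9; σ(9) = 6. Hence (σ ∘ τ ∘ ρ)(2) = 6.

6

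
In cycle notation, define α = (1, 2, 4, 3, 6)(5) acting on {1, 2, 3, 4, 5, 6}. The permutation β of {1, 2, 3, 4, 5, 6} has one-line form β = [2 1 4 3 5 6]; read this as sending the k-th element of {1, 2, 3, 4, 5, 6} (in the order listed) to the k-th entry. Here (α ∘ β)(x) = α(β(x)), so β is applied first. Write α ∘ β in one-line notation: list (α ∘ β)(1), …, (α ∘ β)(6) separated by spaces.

4 2 3 6 5 1

For each element, apply β then α: 1 → 2 → 4; 2 → 1 → 2; 3 → 4 → 3; 4 → 3 → 6; 5 → 5 → 5; 6 → 6 → 1.
Collecting the images, α ∘ β = [4 2 3 6 5 1].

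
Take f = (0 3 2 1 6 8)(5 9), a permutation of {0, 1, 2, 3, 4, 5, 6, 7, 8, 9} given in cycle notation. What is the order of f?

The disjoint cycles have lengths 6, 2, 1, 1.
The order is lcm(6, 2) = 6.

6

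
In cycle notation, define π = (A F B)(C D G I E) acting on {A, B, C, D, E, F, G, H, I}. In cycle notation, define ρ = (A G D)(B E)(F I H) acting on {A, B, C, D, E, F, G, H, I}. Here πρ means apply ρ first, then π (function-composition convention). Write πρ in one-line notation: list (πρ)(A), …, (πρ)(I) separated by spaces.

I C D F A E G B H

For each element, apply ρ then π: A → G → I; B → E → C; C → C → D; D → A → F; E → B → A; F → I → E; G → D → G; H → F → B; I → H → H.
Collecting the images, πρ = [I C D F A E G B H].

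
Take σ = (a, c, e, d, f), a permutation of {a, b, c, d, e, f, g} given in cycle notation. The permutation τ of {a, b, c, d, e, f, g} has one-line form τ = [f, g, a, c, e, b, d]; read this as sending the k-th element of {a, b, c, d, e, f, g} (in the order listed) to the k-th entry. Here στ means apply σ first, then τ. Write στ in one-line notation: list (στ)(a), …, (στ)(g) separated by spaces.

(στ)(x) = τ(σ(x)). Computing each image: τ(σ(a)) = τ(c) = a, τ(σ(b)) = τ(b) = g, τ(σ(c)) = τ(e) = e, τ(σ(d)) = τ(f) = b, τ(σ(e)) = τ(d) = c, τ(σ(f)) = τ(a) = f, τ(σ(g)) = τ(g) = d.
Hence στ = [a g e b c f d].

a g e b c f d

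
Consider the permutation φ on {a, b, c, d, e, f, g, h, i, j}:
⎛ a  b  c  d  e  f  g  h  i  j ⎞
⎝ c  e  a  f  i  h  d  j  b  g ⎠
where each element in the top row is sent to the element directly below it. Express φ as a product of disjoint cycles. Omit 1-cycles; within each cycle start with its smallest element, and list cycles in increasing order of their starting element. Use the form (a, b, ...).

From a: a → c → a, closing the cycle (a, c).
Repeating from the next unused element and collecting all non-trivial cycles gives (a, c)(b, e, i)(d, f, h, j, g).

(a, c)(b, e, i)(d, f, h, j, g)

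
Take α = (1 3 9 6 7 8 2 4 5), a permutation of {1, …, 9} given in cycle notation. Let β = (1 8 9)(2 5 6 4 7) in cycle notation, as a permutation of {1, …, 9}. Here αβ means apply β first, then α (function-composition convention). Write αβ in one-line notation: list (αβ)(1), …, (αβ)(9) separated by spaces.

Chase each element through β then α: 1 → 8 → 2; 2 → 5 → 1; 3 → 3 → 9; 4 → 7 → 8; 5 → 6 → 7; 6 → 4 → 5; 7 → 2 → 4; 8 → 9 → 6; 9 → 1 → 3.
So αβ in one-line form is 2 1 9 8 7 5 4 6 3.

2 1 9 8 7 5 4 6 3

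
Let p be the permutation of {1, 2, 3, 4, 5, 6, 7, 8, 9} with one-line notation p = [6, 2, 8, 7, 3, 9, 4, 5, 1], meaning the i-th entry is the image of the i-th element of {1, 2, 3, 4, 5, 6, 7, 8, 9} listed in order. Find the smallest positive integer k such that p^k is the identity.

6

Writing p as disjoint cycles, the cycle lengths are 3, 3, 2, 1.
Since disjoint cycles commute, ord(p) = lcm(3, 3, 2) = 6.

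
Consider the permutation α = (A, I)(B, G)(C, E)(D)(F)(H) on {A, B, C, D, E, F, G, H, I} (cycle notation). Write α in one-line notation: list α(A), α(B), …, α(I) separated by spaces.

Each element maps to the next entry in its cycle (wrapping to the front): A→I, B→G, C→E, D→D, E→C, F→F, G→B, H→H, I→A.
So the one-line form is I G E D C F B H A.

I G E D C F B H A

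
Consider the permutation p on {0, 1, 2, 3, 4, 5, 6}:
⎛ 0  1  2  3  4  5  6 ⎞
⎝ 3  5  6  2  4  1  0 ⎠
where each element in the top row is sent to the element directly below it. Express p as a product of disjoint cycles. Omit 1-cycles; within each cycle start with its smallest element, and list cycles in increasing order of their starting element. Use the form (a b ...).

Iterating p from 0 gives 0 → 3 → 2 → 6 → 0; that is the 4-cycle (0 3 2 6).
Repeating from the next unused element and collecting all non-trivial cycles gives (0 3 2 6)(1 5).

(0 3 2 6)(1 5)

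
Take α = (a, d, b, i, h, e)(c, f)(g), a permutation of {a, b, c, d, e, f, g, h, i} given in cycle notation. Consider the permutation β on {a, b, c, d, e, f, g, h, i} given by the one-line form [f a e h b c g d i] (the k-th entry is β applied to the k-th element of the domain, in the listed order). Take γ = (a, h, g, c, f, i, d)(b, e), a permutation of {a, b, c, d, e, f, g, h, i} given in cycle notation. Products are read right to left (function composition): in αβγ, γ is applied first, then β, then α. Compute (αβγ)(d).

c

Apply the permutations in order: γ(d) = a, then β(a) = f, then α(f) = c. So (αβγ)(d) = c.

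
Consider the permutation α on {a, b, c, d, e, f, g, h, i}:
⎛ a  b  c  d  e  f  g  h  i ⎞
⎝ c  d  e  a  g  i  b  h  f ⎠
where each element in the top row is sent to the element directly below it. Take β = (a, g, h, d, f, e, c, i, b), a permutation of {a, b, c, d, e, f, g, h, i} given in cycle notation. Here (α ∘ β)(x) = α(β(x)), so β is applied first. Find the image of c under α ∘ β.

f

(α ∘ β)(c) = α(β(c)). β(c) = i, then α(i) = f. So (α ∘ β)(c) = f.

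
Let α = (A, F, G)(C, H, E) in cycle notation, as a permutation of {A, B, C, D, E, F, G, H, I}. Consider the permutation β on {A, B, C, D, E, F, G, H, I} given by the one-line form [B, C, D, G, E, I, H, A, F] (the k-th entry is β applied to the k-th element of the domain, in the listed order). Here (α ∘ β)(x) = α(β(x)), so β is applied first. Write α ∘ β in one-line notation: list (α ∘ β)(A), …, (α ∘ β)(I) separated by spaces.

B H D A C I E F G

Chase each element through β then α: A → B → B; B → C → H; C → D → D; D → G → A; E → E → C; F → I → I; G → H → E; H → A → F; I → F → G.
Collecting the images, α ∘ β = [B H D A C I E F G].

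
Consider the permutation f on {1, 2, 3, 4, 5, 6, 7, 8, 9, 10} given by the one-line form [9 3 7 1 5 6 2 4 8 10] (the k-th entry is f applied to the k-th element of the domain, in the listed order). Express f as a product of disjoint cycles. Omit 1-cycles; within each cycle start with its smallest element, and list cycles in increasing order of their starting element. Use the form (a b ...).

From 1: 1 → 9 → 8 → 4 → 1, closing the cycle (1 9 8 4).
Repeating from the next unused element and collecting all non-trivial cycles gives (1 9 8 4)(2 3 7).

(1 9 8 4)(2 3 7)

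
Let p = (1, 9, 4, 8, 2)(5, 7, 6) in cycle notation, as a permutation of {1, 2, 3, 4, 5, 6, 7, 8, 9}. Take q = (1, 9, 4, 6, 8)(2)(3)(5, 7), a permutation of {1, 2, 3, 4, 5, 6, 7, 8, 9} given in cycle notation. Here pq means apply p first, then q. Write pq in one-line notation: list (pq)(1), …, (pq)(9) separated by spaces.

For each element, apply p then q: 1 → 9 → 4; 2 → 1 → 9; 3 → 3 → 3; 4 → 8 → 1; 5 → 7 → 5; 6 → 5 → 7; 7 → 6 → 8; 8 → 2 → 2; 9 → 4 → 6.
So pq in one-line form is 4 9 3 1 5 7 8 2 6.

4 9 3 1 5 7 8 2 6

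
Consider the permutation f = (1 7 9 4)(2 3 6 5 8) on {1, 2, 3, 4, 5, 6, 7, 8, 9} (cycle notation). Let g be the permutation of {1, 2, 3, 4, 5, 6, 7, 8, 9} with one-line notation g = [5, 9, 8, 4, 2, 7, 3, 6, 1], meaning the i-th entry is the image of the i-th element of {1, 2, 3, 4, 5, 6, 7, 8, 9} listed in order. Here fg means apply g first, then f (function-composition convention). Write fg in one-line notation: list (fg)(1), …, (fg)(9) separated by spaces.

(fg)(x) = f(g(x)). Computing each image: f(g(1)) = f(5) = 8, f(g(2)) = f(9) = 4, f(g(3)) = f(8) = 2, f(g(4)) = f(4) = 1, f(g(5)) = f(2) = 3, f(g(6)) = f(7) = 9, f(g(7)) = f(3) = 6, f(g(8)) = f(6) = 5, f(g(9)) = f(1) = 7.
Hence fg = [8 4 2 1 3 9 6 5 7].

8 4 2 1 3 9 6 5 7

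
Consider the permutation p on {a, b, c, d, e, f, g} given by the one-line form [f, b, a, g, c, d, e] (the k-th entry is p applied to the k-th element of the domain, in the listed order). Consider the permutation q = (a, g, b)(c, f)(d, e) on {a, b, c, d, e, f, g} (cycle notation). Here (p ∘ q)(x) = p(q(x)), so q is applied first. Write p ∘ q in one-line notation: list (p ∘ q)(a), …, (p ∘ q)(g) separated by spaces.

e f d c g a b

Chase each element through q then p: a → g → e; b → a → f; c → f → d; d → e → c; e → d → g; f → c → a; g → b → b.
Collecting the images, p ∘ q = [e f d c g a b].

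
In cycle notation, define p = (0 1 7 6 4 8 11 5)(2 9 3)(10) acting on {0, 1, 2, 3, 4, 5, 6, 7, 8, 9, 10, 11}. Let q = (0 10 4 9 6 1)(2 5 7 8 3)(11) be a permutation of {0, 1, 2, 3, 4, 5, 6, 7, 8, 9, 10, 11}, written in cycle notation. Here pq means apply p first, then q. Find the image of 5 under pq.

p(5) = 0, then q(0) = 10; composing gives (pq)(5) = 10.

10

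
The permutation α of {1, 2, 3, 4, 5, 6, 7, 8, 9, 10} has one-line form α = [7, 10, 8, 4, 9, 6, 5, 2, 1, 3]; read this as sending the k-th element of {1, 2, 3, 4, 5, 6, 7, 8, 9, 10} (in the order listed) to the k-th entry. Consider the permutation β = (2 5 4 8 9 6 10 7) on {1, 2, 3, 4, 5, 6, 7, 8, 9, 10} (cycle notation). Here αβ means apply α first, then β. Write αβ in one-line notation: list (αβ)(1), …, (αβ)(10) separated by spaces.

(αβ)(x) = β(α(x)). Computing each image: β(α(1)) = β(7) = 2, β(α(2)) = β(10) = 7, β(α(3)) = β(8) = 9, β(α(4)) = β(4) = 8, β(α(5)) = β(9) = 6, β(α(6)) = β(6) = 10, β(α(7)) = β(5) = 4, β(α(8)) = β(2) = 5, β(α(9)) = β(1) = 1, β(α(10)) = β(3) = 3.
Hence αβ = [2 7 9 8 6 10 4 5 1 3].

2 7 9 8 6 10 4 5 1 3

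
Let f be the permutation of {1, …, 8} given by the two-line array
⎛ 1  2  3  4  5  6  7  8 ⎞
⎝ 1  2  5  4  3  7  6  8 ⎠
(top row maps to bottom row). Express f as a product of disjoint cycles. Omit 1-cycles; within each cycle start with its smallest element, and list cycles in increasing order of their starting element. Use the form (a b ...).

(3 5)(6 7)

Iterating f from 3 gives 3 → 5 → 3; that is the 2-cycle (3 5).
Continuing from each remaining unvisited element yields (3 5)(6 7).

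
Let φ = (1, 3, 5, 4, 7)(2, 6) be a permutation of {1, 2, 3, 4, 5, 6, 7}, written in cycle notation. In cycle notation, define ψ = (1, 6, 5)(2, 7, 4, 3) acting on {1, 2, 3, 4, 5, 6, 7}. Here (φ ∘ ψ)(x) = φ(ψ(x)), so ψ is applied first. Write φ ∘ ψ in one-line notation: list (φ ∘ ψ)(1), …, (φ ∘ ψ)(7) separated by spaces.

2 1 6 5 3 4 7

(φ ∘ ψ)(x) = φ(ψ(x)). Computing each image: φ(ψ(1)) = φ(6) = 2, φ(ψ(2)) = φ(7) = 1, φ(ψ(3)) = φ(2) = 6, φ(ψ(4)) = φ(3) = 5, φ(ψ(5)) = φ(1) = 3, φ(ψ(6)) = φ(5) = 4, φ(ψ(7)) = φ(4) = 7.
Hence φ ∘ ψ = [2 1 6 5 3 4 7].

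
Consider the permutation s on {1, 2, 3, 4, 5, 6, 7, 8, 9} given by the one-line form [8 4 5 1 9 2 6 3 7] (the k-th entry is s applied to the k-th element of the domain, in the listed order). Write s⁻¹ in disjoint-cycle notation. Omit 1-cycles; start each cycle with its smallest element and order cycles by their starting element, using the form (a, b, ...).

(1, 4, 2, 6, 7, 9, 5, 3, 8)

First write s in disjoint cycles: (1, 8, 3, 5, 9, 7, 6, 2, 4).
Reversing each cycle (and rotating so the smallest element leads) gives s⁻¹ = (1, 4, 2, 6, 7, 9, 5, 3, 8).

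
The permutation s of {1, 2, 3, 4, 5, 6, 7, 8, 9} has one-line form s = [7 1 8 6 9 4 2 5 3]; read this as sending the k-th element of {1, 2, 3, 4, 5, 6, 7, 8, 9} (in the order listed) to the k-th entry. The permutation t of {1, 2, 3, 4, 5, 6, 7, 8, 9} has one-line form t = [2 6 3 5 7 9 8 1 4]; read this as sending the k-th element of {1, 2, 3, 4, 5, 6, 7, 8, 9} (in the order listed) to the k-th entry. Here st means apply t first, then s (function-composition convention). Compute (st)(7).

5

(st)(7) = s(t(7)). t(7) = 8, then s(8) = 5. So (st)(7) = 5.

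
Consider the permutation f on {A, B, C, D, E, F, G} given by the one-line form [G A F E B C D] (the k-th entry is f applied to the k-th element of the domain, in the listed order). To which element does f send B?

B is element number 2 of the domain, and entry number 2 of the one-line form is A, so f(B) = A.

A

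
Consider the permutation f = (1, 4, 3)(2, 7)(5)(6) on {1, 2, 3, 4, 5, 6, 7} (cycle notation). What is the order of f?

The cycle type of f is (3, 2, 1, 1).
The order of f is the least common multiple of its cycle lengths: lcm(3, 2) = 6.

6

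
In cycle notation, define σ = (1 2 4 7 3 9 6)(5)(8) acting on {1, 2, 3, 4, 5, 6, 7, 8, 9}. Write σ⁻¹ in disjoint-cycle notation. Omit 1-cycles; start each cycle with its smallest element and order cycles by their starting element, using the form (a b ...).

(1 6 9 3 7 4 2)

If σ sends a → b within a cycle, σ⁻¹ sends b → a; equivalently, reverse each cycle.
After reversing and putting each cycle's least element first, σ⁻¹ = (1 6 9 3 7 4 2).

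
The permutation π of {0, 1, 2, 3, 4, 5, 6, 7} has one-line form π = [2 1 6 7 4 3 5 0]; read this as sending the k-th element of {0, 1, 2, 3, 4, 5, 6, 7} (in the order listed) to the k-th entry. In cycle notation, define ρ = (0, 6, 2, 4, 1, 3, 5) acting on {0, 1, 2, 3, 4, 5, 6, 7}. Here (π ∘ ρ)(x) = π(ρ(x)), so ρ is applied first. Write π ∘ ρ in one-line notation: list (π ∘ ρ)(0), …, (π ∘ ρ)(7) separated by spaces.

(π ∘ ρ)(x) = π(ρ(x)). Computing each image: π(ρ(0)) = π(6) = 5, π(ρ(1)) = π(3) = 7, π(ρ(2)) = π(4) = 4, π(ρ(3)) = π(5) = 3, π(ρ(4)) = π(1) = 1, π(ρ(5)) = π(0) = 2, π(ρ(6)) = π(2) = 6, π(ρ(7)) = π(7) = 0.
Hence π ∘ ρ = [5 7 4 3 1 2 6 0].

5 7 4 3 1 2 6 0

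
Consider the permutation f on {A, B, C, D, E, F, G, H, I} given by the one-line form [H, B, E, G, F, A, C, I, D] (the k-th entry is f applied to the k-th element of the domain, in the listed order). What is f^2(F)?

Tracing F → A → … returns to F after 8 steps, so F lies in an 8-cycle (A, H, I, D, G, C, E, F).
Stepping 2 places around the cycle: F → A → H.

H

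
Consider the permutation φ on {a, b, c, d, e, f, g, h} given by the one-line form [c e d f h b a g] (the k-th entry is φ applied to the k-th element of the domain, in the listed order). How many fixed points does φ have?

No element satisfies φ(x) = x, so there are 0 fixed points.

0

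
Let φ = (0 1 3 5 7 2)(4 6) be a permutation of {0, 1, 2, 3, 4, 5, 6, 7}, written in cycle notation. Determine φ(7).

2

In the cycle (0 1 3 5 7 2), 7 is followed by 2, so φ(7) = 2.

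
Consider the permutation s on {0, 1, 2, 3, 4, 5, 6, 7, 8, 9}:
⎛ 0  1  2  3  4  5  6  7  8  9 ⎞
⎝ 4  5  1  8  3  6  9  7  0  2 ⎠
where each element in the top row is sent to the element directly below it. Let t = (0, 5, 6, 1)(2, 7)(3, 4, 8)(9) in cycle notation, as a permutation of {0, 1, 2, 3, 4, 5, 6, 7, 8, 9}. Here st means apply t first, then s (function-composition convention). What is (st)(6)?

5

(st)(6) = s(t(6)). t(6) = 1, then s(1) = 5. So (st)(6) = 5.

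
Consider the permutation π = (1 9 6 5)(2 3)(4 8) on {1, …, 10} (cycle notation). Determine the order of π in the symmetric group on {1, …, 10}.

4

The disjoint cycles have lengths 4, 2, 2, 1, 1.
The order of π is the least common multiple of its cycle lengths: lcm(4, 2, 2) = 4.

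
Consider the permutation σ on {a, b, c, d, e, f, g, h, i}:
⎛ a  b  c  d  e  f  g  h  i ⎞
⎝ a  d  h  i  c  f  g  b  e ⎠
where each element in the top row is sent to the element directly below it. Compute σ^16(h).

Tracing h → b → … returns to h after 6 steps, so h lies in a 6-cycle (b, d, i, e, c, h).
Since the cycle has length 6, σ^16 acts on it the same as σ^4 (16 mod 6 = 4).
Advancing 4 steps from h: h → b → d → i → e.

e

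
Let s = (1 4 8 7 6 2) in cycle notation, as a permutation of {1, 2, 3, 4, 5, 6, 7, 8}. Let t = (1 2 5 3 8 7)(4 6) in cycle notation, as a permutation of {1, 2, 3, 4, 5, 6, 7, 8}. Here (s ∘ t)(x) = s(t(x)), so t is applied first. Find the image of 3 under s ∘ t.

(s ∘ t)(3) = s(t(3)). t(3) = 8, then s(8) = 7. So (s ∘ t)(3) = 7.

7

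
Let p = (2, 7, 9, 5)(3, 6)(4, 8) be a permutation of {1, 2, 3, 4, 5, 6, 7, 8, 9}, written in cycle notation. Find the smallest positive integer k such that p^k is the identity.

4

The cycle type of p is (4, 2, 2, 1).
The order is lcm(4, 2, 2) = 4.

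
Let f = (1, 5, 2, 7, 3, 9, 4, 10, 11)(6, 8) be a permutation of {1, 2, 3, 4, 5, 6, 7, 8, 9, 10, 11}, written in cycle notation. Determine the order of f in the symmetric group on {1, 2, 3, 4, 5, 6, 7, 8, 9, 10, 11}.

18

The cycle type of f is (9, 2).
The order of f is the least common multiple of its cycle lengths: lcm(9, 2) = 18.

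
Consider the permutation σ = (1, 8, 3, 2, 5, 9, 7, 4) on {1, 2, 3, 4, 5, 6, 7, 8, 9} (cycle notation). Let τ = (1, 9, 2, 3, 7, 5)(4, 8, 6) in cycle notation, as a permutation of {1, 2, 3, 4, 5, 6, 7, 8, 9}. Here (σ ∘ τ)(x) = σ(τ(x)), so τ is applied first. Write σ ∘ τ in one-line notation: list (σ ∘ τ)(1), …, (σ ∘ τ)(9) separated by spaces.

7 2 4 3 8 1 9 6 5

Chase each element through τ then σ: 1 → 9 → 7; 2 → 3 → 2; 3 → 7 → 4; 4 → 8 → 3; 5 → 1 → 8; 6 → 4 → 1; 7 → 5 → 9; 8 → 6 → 6; 9 → 2 → 5.
So σ ∘ τ in one-line form is 7 2 4 3 8 1 9 6 5.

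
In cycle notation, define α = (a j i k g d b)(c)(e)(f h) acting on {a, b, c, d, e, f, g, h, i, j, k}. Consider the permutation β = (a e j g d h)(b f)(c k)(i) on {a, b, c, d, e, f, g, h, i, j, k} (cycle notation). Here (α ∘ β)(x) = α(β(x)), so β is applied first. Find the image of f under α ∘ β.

a

(α ∘ β)(f) = α(β(f)). β(f) = b, then α(b) = a. So (α ∘ β)(f) = a.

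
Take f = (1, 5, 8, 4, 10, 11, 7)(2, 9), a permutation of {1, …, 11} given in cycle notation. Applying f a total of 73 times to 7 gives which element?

7 lies in the 7-cycle (1, 5, 8, 4, 10, 11, 7).
Powers repeat with period 7 on this cycle, and 73 mod 7 = 3, so f^73(7) = f^3(7).
Advancing 3 steps from 7: 7 → 1 → 5 → 8.

8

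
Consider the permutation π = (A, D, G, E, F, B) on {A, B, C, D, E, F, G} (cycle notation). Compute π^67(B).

B lies in the 6-cycle (A, D, G, E, F, B).
Since the cycle has length 6, π^67 acts on it the same as π^1 (67 mod 6 = 1).
Advancing 1 step from B: B → A.

A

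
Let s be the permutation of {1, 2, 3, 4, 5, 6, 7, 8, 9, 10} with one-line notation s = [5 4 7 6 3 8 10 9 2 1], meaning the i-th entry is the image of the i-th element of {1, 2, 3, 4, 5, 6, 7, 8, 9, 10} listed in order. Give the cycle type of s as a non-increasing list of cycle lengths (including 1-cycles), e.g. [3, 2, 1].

[5, 5]

The disjoint cycles are (1 5 3 7 10)(2 4 6 8 9), with lengths 5, 5 in non-increasing order.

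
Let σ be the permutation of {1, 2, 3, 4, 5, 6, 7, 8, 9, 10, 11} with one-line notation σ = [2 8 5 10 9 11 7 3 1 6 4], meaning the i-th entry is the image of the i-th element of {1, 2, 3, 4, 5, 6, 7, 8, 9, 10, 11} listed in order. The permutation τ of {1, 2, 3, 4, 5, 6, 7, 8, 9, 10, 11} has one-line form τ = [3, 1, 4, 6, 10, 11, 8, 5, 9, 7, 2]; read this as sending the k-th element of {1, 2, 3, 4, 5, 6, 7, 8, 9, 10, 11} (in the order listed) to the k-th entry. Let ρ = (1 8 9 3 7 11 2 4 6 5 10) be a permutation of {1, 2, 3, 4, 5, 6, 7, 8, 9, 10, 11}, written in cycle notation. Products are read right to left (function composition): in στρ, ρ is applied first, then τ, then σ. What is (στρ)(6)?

Chase 6: ρ(6) = 5; τ(5) = 10; σ(10) = 6. Hence (στρ)(6) = 6.

6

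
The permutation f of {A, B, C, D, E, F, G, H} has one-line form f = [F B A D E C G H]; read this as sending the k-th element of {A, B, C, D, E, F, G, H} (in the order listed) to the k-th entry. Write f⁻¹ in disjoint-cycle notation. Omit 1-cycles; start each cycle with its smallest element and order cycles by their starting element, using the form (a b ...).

(A C F)

The cycle decomposition of f is (A F C).
The inverse reverses every cycle; in canonical form, f⁻¹ = (A C F).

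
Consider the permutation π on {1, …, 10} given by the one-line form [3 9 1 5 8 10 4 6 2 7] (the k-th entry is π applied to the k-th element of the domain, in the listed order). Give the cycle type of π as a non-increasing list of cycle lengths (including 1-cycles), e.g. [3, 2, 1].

The disjoint cycles are (1 3)(2 9)(4 5 8 6 10 7), with lengths 6, 2, 2 in non-increasing order.

[6, 2, 2]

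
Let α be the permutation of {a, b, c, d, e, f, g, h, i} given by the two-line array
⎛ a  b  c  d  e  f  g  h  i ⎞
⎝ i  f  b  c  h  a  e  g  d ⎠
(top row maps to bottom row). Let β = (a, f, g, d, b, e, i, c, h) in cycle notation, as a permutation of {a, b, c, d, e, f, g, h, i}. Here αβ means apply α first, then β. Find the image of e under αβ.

a

First apply α: α(e) = h, then β(h) = a. Thus (αβ)(e) = a.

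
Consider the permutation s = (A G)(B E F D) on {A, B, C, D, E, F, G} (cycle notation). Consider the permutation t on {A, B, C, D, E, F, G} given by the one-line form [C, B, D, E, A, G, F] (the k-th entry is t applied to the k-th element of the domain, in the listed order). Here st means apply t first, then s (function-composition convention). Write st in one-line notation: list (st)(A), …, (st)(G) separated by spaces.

For each element, apply t then s: A → C → C; B → B → E; C → D → B; D → E → F; E → A → G; F → G → A; G → F → D.
So st in one-line form is C E B F G A D.

C E B F G A D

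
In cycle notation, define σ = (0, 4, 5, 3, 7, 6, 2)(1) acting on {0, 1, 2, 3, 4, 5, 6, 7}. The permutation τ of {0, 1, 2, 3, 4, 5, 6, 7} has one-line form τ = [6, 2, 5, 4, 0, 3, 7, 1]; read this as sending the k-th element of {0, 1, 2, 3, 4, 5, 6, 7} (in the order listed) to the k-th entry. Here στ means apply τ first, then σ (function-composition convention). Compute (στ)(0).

2

τ(0) = 6, then σ(6) = 2; composing gives (στ)(0) = 2.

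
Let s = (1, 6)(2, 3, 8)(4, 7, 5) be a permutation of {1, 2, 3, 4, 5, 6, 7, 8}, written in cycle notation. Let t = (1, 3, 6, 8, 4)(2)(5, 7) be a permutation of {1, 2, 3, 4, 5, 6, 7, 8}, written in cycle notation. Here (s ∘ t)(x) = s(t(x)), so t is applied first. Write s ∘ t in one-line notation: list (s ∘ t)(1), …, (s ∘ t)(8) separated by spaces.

(s ∘ t)(x) = s(t(x)). Computing each image: s(t(1)) = s(3) = 8, s(t(2)) = s(2) = 3, s(t(3)) = s(6) = 1, s(t(4)) = s(1) = 6, s(t(5)) = s(7) = 5, s(t(6)) = s(8) = 2, s(t(7)) = s(5) = 4, s(t(8)) = s(4) = 7.
Hence s ∘ t = [8 3 1 6 5 2 4 7].

8 3 1 6 5 2 4 7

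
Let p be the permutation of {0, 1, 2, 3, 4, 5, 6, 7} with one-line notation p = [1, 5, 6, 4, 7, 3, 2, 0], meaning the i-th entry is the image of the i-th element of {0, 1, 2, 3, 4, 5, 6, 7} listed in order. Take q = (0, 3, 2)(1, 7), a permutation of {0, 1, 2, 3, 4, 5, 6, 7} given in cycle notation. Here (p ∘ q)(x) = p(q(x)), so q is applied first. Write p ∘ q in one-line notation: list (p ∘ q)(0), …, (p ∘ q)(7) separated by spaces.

4 0 1 6 7 3 2 5

(p ∘ q)(x) = p(q(x)). Computing each image: p(q(0)) = p(3) = 4, p(q(1)) = p(7) = 0, p(q(2)) = p(0) = 1, p(q(3)) = p(2) = 6, p(q(4)) = p(4) = 7, p(q(5)) = p(5) = 3, p(q(6)) = p(6) = 2, p(q(7)) = p(1) = 5.
Hence p ∘ q = [4 0 1 6 7 3 2 5].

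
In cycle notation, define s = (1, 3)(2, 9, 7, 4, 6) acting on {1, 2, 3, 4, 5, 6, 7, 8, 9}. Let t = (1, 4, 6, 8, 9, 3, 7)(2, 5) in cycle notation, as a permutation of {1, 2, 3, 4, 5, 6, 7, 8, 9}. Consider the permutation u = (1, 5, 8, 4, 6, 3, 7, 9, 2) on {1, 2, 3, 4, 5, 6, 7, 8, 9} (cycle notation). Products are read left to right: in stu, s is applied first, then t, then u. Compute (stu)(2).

Chase 2: s(2) = 9; t(9) = 3; u(3) = 7. Hence (stu)(2) = 7.

7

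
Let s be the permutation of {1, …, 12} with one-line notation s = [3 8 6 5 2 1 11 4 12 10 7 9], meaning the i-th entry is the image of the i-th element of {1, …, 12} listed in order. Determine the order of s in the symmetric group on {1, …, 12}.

Writing s as disjoint cycles, the cycle lengths are 4, 3, 2, 2, 1.
Since disjoint cycles commute, ord(s) = lcm(4, 3, 2, 2) = 12.

12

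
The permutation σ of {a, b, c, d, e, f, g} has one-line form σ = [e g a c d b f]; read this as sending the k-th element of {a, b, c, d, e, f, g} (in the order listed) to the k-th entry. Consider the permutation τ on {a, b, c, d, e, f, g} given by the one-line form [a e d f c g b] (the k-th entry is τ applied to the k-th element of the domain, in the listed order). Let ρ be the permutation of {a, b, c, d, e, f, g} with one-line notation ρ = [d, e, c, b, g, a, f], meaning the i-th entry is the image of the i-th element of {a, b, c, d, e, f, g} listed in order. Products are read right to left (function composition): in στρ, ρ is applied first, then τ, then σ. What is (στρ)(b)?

Apply the permutations in order: ρ(b) = e, then τ(e) = c, then σ(c) = a. So (στρ)(b) = a.

a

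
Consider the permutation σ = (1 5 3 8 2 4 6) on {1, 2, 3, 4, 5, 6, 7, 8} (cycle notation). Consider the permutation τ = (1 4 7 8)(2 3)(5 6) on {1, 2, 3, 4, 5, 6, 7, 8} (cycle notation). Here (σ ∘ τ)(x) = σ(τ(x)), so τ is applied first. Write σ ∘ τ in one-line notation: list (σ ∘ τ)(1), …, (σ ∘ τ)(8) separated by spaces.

6 8 4 7 1 3 2 5

(σ ∘ τ)(x) = σ(τ(x)). Computing each image: σ(τ(1)) = σ(4) = 6, σ(τ(2)) = σ(3) = 8, σ(τ(3)) = σ(2) = 4, σ(τ(4)) = σ(7) = 7, σ(τ(5)) = σ(6) = 1, σ(τ(6)) = σ(5) = 3, σ(τ(7)) = σ(8) = 2, σ(τ(8)) = σ(1) = 5.
Hence σ ∘ τ = [6 8 4 7 1 3 2 5].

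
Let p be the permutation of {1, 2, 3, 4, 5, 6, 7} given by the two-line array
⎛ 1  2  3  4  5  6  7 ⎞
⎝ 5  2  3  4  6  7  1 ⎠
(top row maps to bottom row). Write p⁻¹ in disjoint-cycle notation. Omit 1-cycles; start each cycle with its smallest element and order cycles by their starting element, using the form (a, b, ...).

(1, 7, 6, 5)

First write p in disjoint cycles: (1, 5, 6, 7).
The inverse reverses every cycle; in canonical form, p⁻¹ = (1, 7, 6, 5).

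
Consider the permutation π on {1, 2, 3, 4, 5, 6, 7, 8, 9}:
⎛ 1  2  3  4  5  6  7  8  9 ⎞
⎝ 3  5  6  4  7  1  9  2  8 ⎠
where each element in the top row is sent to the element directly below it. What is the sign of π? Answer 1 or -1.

1

In disjoint-cycle form the cycle lengths are 5, 3, 1.
A cycle is odd iff its length is even; π has 0 even-length cycles, so sgn(π) = (−1)^0 and π is even.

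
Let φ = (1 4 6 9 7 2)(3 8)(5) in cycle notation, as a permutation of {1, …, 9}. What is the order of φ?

6

The disjoint cycles have lengths 6, 2, 1.
The order of φ is the least common multiple of its cycle lengths: lcm(6, 2) = 6.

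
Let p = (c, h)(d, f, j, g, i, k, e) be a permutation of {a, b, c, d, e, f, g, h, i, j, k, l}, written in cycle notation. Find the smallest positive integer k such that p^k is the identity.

14

The disjoint cycles have lengths 7, 2, 1, 1, 1.
Since disjoint cycles commute, ord(p) = lcm(7, 2) = 14.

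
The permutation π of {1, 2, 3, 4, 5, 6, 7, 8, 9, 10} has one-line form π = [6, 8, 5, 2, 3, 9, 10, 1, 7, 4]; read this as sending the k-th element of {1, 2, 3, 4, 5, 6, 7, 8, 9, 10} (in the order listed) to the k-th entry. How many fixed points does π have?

0

No element satisfies π(x) = x, so there are 0 fixed points.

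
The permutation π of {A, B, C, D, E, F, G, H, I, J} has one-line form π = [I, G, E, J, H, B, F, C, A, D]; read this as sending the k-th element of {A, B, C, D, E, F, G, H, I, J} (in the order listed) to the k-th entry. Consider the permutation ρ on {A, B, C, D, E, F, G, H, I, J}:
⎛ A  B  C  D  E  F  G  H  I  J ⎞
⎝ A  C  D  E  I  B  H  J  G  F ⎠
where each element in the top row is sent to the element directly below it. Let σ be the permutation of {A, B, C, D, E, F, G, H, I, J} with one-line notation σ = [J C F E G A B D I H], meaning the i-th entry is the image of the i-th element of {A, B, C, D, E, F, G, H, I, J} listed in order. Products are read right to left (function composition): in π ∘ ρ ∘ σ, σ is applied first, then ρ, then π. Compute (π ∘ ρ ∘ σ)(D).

A

(π ∘ ρ ∘ σ)(D) = π(ρ(σ(D))). σ(D) = E, then ρ(E) = I, then π(I) = A, so the result is A.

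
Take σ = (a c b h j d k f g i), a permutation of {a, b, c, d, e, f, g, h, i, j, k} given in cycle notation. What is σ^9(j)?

j lies in the 10-cycle (a c b h j d k f g i).
Advancing 9 steps from j: j → d → k → f → g → i → a → c → b → h.

h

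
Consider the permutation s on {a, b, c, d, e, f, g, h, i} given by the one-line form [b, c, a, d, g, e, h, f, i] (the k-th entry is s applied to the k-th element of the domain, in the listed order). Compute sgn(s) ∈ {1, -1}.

In disjoint-cycle form the cycle lengths are 4, 3, 1, 1.
A cycle is odd iff its length is even; s has 1 even-length cycle, so sgn(s) = (−1)^1 and s is odd.

-1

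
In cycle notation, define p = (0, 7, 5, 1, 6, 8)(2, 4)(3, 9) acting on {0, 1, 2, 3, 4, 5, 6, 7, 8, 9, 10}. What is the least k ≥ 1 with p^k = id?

6

The disjoint cycles have lengths 6, 2, 2, 1.
The order of p is the least common multiple of its cycle lengths: lcm(6, 2, 2) = 6.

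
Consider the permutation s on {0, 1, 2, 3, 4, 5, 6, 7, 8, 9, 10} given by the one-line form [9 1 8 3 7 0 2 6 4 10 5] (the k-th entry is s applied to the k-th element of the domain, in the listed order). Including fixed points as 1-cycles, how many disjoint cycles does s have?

The cycle decomposition is (0 9 10 5)(1)(2 8 4 7 6)(3), which has 4 cycles (counting 1-cycles).

4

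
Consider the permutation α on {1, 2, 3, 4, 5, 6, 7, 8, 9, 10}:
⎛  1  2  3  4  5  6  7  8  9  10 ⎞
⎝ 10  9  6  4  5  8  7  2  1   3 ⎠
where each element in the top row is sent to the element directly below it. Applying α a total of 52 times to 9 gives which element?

3

Tracing 9 → 1 → … returns to 9 after 7 steps, so 9 lies in a 7-cycle (1 10 3 6 8 2 9).
Powers repeat with period 7 on this cycle, and 52 mod 7 = 3, so α^52(9) = α^3(9).
Advancing 3 steps from 9: 9 → 1 → 10 → 3.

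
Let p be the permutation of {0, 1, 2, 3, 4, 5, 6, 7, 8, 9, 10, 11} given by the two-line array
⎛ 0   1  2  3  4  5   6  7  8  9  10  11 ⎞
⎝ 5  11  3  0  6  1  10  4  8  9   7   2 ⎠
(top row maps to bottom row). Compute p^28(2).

1

Tracing 2 → 3 → … returns to 2 after 6 steps, so 2 lies in a 6-cycle (0, 5, 1, 11, 2, 3).
Powers repeat with period 6 on this cycle, and 28 mod 6 = 4, so p^28(2) = p^4(2).
Stepping 4 places around the cycle: 2 → 3 → 0 → 5 → 1.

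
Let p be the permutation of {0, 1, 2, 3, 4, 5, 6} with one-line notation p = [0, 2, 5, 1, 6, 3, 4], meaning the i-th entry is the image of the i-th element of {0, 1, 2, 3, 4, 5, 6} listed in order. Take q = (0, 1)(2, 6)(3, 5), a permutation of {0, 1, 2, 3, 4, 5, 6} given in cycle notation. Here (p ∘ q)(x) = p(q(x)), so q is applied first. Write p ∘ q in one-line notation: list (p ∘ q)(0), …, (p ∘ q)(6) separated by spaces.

For each element, apply q then p: 0 → 1 → 2; 1 → 0 → 0; 2 → 6 → 4; 3 → 5 → 3; 4 → 4 → 6; 5 → 3 → 1; 6 → 2 → 5.
Collecting the images, p ∘ q = [2 0 4 3 6 1 5].

2 0 4 3 6 1 5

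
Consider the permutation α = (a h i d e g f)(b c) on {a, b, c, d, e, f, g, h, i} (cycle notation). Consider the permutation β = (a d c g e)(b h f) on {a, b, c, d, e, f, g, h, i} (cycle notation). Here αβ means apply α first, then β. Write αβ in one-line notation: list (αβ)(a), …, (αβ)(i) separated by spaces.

f g h a e d b i c

(αβ)(x) = β(α(x)). Computing each image: β(α(a)) = β(h) = f, β(α(b)) = β(c) = g, β(α(c)) = β(b) = h, β(α(d)) = β(e) = a, β(α(e)) = β(g) = e, β(α(f)) = β(a) = d, β(α(g)) = β(f) = b, β(α(h)) = β(i) = i, β(α(i)) = β(d) = c.
Hence αβ = [f g h a e d b i c].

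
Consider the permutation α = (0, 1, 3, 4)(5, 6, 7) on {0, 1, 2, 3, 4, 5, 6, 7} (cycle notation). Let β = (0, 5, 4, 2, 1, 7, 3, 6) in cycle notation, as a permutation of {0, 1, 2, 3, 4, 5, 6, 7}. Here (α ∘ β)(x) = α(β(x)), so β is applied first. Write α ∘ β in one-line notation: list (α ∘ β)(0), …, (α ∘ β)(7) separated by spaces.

Chase each element through β then α: 0 → 5 → 6; 1 → 7 → 5; 2 → 1 → 3; 3 → 6 → 7; 4 → 2 → 2; 5 → 4 → 0; 6 → 0 → 1; 7 → 3 → 4.
Collecting the images, α ∘ β = [6 5 3 7 2 0 1 4].

6 5 3 7 2 0 1 4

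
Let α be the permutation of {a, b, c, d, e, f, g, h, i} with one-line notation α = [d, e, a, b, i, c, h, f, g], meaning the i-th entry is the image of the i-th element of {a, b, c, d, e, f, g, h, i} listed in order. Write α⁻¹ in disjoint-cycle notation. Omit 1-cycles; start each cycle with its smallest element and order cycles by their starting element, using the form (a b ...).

The cycle decomposition of α is (a d b e i g h f c).
Reversing each cycle (and rotating so the smallest element leads) gives α⁻¹ = (a c f h g i e b d).

(a c f h g i e b d)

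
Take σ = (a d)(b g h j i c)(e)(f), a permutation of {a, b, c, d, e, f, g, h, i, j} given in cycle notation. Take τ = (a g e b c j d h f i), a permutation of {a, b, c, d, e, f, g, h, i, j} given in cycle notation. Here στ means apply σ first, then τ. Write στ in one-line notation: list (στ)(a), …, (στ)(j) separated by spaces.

For each element, apply σ then τ: a → d → h; b → g → e; c → b → c; d → a → g; e → e → b; f → f → i; g → h → f; h → j → d; i → c → j; j → i → a.
So στ in one-line form is h e c g b i f d j a.

h e c g b i f d j a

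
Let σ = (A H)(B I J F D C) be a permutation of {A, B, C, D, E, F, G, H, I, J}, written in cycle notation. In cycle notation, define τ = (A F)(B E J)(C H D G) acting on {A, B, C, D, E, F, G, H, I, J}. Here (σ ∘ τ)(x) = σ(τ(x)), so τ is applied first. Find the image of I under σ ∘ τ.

J

First apply τ: τ(I) = I, then σ(I) = J. Thus (σ ∘ τ)(I) = J.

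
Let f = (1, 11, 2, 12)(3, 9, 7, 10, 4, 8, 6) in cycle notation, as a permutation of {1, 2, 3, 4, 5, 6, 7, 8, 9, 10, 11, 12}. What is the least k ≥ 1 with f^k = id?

The cycle type of f is (7, 4, 1).
The order is lcm(7, 4) = 28.

28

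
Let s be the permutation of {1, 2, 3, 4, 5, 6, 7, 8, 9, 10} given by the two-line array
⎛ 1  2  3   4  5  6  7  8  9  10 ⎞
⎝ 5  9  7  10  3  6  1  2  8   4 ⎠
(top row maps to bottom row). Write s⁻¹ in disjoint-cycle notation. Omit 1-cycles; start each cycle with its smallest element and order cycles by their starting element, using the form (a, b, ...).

(1, 7, 3, 5)(2, 8, 9)(4, 10)

The cycle decomposition of s is (1, 5, 3, 7)(2, 9, 8)(4, 10).
The inverse reverses every cycle; in canonical form, s⁻¹ = (1, 7, 3, 5)(2, 8, 9)(4, 10).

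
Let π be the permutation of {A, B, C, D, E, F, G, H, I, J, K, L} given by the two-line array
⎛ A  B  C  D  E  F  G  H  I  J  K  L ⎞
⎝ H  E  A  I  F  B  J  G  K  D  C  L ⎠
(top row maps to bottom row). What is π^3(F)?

Tracing F → B → … returns to F after 3 steps, so F lies in a 3-cycle (B E F).
On a 3-cycle, π^3 is the identity, so π^3 = π^0 there (3 ≡ 0 mod 3).
So π^3(F) = F.

F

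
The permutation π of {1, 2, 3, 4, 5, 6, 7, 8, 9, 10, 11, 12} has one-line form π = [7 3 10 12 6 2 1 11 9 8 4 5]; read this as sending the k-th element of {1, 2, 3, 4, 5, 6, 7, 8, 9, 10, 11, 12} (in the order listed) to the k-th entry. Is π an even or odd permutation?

In disjoint-cycle form the cycle lengths are 9, 2, 1.
A cycle is odd iff its length is even; π has 1 even-length cycle, so sgn(π) = (−1)^1 and π is odd.

odd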